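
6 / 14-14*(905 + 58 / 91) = -1153743/91 = -12678.49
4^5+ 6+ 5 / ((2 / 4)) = 1040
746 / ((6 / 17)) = 6341/3 = 2113.67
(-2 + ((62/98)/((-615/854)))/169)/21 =-1458872/15278445 = -0.10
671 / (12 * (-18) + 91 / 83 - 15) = -55693/19082 = -2.92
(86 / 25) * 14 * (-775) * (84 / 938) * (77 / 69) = -5747896/1541 = -3729.98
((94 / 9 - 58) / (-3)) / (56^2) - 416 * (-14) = 123282539/21168 = 5824.01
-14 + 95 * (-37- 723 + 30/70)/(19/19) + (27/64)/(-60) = -72173.29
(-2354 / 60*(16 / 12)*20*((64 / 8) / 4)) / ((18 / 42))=-131824/27 = -4882.37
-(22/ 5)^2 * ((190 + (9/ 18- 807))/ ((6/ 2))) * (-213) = -21185406/25 = -847416.24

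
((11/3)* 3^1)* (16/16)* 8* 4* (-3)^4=28512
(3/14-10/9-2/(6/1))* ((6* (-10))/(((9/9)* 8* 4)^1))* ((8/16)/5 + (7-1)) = 9455/672 = 14.07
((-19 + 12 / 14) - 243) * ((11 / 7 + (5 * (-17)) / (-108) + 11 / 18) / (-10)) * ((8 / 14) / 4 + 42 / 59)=72433129/1092798 = 66.28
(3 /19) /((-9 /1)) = -1/57 = -0.02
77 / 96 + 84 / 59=12607/5664 = 2.23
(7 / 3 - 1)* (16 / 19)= 64/57 = 1.12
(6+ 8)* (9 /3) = 42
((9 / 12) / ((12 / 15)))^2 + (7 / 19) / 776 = 414899/471808 = 0.88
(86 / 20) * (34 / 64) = 731/320 = 2.28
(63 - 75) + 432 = 420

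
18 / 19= 0.95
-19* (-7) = 133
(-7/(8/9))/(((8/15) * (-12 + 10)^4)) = -945/1024 = -0.92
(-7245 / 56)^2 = 1071225/64 = 16737.89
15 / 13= 1.15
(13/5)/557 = 13/2785 = 0.00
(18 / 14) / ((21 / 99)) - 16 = -487/49 = -9.94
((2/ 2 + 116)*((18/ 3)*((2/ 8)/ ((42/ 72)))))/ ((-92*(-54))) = 39/644 = 0.06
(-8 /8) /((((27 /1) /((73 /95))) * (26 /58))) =-0.06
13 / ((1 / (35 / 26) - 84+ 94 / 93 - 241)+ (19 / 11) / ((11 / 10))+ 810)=0.03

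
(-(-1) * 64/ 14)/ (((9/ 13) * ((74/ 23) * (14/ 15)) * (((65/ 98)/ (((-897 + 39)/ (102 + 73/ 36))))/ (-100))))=75778560/27713 = 2734.40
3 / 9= 1/3 = 0.33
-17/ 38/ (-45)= 17/1710 = 0.01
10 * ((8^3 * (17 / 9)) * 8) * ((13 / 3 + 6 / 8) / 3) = 10618880/81 = 131097.28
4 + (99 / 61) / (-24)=1919/488 = 3.93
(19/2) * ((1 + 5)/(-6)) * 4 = -38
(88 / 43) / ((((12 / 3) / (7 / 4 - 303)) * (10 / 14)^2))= -129899/430 = -302.09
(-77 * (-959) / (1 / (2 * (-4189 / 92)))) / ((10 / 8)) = -618656654/115 = -5379623.08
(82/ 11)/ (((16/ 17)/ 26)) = 9061/44 = 205.93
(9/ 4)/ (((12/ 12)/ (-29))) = -261/4 = -65.25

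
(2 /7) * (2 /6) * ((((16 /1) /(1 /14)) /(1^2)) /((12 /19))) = 304/9 = 33.78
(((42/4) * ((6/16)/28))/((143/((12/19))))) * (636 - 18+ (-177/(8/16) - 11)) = 0.16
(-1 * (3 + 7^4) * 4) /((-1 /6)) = 57696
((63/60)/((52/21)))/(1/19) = 8379/1040 = 8.06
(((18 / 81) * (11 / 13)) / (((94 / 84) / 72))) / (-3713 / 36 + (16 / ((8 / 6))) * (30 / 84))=-1862784/15220621 = -0.12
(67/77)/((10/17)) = 1139/770 = 1.48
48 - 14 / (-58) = 1399/29 = 48.24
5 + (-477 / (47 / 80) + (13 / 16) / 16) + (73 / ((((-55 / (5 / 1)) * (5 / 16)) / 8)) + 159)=-541157563/661760 = -817.76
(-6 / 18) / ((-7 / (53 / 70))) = 53/1470 = 0.04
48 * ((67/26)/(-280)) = -201/455 = -0.44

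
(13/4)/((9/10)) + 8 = 209/18 = 11.61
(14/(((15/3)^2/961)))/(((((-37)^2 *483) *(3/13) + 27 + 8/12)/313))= 82116489/74401525 = 1.10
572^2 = 327184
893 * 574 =512582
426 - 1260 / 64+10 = 6661/16 = 416.31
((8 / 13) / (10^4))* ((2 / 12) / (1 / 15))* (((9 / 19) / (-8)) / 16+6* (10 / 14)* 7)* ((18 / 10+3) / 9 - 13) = -4547279/79040000 = -0.06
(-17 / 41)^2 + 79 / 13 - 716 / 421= 41843328/9200113 = 4.55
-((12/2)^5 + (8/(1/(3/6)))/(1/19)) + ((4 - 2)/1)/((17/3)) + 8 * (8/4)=-133206/17 = -7835.65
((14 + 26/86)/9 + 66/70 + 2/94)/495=541819/105041475 = 0.01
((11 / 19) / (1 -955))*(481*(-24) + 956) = 58234/9063 = 6.43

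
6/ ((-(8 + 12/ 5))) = -15/26 = -0.58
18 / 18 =1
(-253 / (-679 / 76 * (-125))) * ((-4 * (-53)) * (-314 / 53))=24150368/84875 = 284.54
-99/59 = -1.68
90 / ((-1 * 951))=-30/317 = -0.09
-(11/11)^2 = -1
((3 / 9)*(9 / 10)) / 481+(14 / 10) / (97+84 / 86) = 302201/20264530 = 0.01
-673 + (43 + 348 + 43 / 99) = -27875/99 = -281.57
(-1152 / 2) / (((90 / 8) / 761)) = -38963.20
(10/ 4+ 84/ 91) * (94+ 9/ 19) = 159755/494 = 323.39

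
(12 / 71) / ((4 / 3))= 9/71 = 0.13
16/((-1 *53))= -16/53 = -0.30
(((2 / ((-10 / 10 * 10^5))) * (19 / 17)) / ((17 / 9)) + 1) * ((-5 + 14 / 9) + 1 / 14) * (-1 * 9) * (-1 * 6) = -43349487/238000 = -182.14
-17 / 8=-2.12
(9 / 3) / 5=3/5 = 0.60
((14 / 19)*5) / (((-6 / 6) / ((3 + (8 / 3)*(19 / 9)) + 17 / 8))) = -81305/2052 = -39.62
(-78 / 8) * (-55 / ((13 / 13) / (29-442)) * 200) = -44294250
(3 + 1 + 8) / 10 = 6/5 = 1.20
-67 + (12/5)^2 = -1531/25 = -61.24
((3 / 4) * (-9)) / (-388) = 27/1552 = 0.02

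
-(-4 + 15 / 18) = 19/6 = 3.17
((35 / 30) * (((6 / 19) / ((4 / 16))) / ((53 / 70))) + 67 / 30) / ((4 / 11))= 1388959/120840 = 11.49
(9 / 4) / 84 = 3/112 = 0.03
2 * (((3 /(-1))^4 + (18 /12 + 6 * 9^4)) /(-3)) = -26299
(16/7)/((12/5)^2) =25/63 = 0.40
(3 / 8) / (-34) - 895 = -243443/272 = -895.01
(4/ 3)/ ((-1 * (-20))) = 1/15 = 0.07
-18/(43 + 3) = -9/23 = -0.39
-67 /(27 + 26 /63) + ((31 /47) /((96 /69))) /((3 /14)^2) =7.88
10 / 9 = 1.11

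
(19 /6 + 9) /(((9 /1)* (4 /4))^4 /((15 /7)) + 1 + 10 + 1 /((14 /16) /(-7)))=365/91944 = 0.00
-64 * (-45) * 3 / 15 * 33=19008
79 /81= 0.98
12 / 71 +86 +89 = 12437/71 = 175.17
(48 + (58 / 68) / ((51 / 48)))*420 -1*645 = 5737275/289 = 19852.16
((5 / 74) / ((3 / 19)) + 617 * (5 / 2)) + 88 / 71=12169583/7881 = 1544.17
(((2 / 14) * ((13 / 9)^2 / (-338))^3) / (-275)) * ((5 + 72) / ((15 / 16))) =2/199290375 = 0.00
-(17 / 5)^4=-83521/625 = -133.63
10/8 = 5/4 = 1.25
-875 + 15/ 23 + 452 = -9714/23 = -422.35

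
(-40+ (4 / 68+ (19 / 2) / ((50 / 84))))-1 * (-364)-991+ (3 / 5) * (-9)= -278962/425 = -656.38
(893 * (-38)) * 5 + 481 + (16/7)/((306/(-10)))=-181201499/1071 = -169189.07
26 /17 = 1.53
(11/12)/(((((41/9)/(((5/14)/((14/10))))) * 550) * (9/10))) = 5/48216 = 0.00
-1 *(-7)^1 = 7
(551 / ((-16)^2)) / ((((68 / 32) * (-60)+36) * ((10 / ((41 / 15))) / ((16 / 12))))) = -22591/2635200 = -0.01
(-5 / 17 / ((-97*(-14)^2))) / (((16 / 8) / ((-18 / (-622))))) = 45/201032888 = 0.00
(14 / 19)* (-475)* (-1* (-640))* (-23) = 5152000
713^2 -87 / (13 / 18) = 6607231/13 = 508248.54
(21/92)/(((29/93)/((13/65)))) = 0.15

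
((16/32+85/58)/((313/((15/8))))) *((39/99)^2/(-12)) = -16055/105438432 = 0.00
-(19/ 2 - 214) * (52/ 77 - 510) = -8020081/77 = -104156.90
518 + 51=569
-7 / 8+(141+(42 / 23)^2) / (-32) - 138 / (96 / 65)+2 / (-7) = -11743981/118496 = -99.11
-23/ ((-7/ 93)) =2139/7 = 305.57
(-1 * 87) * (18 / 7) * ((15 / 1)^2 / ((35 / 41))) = -2889270/49 = -58964.69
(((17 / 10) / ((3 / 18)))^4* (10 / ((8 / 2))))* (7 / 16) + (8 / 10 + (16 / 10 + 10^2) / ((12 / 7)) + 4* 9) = 143222021/12000 = 11935.17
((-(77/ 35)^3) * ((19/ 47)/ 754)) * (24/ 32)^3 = -682803/283504000 = 0.00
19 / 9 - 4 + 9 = 64/9 = 7.11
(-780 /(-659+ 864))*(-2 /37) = 312/1517 = 0.21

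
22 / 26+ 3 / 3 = 24/13 = 1.85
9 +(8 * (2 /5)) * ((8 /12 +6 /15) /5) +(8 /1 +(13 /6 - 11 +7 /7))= 7387/750 = 9.85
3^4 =81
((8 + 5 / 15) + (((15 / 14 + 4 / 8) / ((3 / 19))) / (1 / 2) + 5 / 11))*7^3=324772/33 = 9841.58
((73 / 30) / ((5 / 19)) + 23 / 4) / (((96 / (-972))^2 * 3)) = 3279771/6400 = 512.46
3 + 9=12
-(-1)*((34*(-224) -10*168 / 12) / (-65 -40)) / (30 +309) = 1108/5085 = 0.22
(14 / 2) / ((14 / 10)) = 5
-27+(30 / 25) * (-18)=-243/5 = -48.60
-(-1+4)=-3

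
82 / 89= 0.92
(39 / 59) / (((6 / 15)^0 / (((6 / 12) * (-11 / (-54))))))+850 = 1805543/2124 = 850.07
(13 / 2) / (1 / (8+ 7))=195/2 = 97.50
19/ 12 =1.58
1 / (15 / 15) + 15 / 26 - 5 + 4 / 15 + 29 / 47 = -46547/18330 = -2.54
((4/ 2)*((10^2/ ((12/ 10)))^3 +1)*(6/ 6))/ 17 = 31250054/459 = 68082.91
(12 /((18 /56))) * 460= 51520/3 = 17173.33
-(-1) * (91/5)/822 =0.02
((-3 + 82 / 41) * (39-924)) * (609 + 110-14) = 623925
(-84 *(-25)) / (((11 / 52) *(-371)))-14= -23762/583 = -40.76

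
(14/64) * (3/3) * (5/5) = 7/32 = 0.22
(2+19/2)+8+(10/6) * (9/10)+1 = 22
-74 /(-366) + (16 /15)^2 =18391/13725 = 1.34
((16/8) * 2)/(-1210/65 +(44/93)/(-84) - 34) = -101556/1335995 = -0.08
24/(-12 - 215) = -24/227 = -0.11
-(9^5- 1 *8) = -59041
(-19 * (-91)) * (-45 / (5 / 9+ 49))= -700245/446 = -1570.06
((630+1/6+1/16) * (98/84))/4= 211757/1152 = 183.82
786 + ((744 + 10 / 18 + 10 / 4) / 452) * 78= 10979/12 = 914.92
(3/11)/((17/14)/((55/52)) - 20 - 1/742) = -11130/769403 = -0.01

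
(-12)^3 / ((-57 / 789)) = 454464/19 = 23919.16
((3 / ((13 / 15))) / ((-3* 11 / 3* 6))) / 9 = -5/858 = -0.01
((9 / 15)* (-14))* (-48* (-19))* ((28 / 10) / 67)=-320.15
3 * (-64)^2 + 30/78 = 159749/13 = 12288.38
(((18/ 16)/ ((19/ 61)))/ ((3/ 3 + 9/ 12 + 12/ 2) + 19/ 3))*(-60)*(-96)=4743360/3211 = 1477.22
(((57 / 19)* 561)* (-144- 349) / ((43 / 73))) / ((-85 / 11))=39192021/215 = 182288.47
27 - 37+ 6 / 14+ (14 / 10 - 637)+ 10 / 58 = -645.00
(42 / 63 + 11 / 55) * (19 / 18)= 247/270 = 0.91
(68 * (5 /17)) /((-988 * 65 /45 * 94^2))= -45/28372396 = 0.00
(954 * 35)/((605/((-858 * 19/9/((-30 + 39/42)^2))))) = -215530224/1822139 = -118.28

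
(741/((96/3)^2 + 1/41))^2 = 102556129/195860025 = 0.52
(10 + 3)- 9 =4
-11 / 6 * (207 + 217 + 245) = -2453/2 = -1226.50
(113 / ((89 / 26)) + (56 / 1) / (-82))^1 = 32.33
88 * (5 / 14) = 220/7 = 31.43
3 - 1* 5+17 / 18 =-19/18 = -1.06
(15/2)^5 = 759375/32 = 23730.47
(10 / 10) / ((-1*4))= -1/4 = -0.25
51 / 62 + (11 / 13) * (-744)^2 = 377512215/806 = 468377.44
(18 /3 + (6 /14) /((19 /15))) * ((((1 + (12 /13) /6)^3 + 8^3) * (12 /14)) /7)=42907014/107653 = 398.57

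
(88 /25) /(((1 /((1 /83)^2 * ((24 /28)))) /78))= 41184/1205575 = 0.03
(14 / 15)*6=28/5 = 5.60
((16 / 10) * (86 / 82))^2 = 2.82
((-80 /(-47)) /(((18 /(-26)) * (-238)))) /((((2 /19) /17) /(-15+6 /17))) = -410020/16779 = -24.44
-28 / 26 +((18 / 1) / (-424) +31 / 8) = 15189/5512 = 2.76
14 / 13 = 1.08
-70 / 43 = -1.63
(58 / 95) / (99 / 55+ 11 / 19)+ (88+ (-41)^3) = -7778100/113 = -68832.74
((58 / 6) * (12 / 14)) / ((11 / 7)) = 58/11 = 5.27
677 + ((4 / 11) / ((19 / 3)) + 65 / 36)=5107765/7524 = 678.86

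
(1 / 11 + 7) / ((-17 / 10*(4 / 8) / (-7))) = 58.40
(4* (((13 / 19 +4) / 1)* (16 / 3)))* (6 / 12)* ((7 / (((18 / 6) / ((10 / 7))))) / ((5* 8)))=712/171 = 4.16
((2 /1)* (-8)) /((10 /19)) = -152/5 = -30.40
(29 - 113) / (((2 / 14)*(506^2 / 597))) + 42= 2600619/64009 = 40.63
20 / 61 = 0.33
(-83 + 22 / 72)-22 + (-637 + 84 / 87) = -773321/1044 = -740.73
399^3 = 63521199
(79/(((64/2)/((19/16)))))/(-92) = -1501/47104 = -0.03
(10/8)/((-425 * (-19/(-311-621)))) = -233/1615 = -0.14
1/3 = 0.33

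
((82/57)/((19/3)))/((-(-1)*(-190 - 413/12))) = -984/972173 = 0.00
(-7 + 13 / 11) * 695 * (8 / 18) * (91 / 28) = -578240/99 = -5840.81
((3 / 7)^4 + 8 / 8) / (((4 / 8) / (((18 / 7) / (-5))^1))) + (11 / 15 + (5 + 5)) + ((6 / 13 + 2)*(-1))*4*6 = -161924317/3277365 = -49.41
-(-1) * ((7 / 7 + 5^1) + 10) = 16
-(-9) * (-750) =-6750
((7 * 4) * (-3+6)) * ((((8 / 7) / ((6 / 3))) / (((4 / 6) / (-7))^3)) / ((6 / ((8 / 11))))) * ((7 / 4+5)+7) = -92610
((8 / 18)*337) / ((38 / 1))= 674/171 = 3.94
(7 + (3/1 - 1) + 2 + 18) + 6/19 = 557/19 = 29.32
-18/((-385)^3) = 18/57066625 = 0.00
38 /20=19/10 = 1.90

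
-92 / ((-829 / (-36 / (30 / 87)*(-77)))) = 3697848/4145 = 892.12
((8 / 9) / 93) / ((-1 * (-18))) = 4/7533 = 0.00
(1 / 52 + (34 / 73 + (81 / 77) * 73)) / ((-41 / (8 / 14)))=-22587505/20971951 = -1.08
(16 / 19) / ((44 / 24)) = 96/209 = 0.46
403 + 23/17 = 6874/17 = 404.35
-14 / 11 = -1.27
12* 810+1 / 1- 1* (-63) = 9784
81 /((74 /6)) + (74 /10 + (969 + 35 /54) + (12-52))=943.62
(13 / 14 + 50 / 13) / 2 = 869/364 = 2.39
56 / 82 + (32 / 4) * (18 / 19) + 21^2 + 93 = 422422/779 = 542.26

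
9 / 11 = 0.82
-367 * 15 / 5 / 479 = -1101/479 = -2.30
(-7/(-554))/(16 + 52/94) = 329/431012 = 0.00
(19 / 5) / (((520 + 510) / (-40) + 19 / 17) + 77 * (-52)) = -1292/1369735 = 0.00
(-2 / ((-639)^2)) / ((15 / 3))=-2/2041605 = 0.00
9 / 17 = 0.53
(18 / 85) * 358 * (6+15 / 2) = 86994/85 = 1023.46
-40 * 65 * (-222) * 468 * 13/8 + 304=438960904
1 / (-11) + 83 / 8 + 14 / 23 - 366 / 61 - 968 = -1949329/2024 = -963.11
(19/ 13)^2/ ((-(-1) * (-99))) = -361/16731 = -0.02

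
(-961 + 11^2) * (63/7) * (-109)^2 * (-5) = 449101800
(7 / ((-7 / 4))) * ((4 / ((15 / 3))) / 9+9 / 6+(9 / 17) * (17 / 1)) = -1906/45 = -42.36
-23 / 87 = -0.26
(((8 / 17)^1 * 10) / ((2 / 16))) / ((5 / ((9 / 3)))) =384/17 = 22.59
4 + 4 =8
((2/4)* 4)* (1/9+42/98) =68/63 = 1.08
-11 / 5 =-2.20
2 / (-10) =-1/5 = -0.20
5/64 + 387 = 24773/64 = 387.08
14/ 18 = 7/9 = 0.78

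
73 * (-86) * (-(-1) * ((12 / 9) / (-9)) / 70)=12556/945 = 13.29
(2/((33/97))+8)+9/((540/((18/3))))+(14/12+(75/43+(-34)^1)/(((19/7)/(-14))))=429289/2365 = 181.52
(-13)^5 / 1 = -371293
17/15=1.13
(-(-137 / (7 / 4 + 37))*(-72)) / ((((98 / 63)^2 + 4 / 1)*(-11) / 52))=1597968/8525 = 187.44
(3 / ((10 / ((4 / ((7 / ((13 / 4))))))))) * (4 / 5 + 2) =39/25 = 1.56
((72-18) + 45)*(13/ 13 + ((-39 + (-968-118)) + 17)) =-109593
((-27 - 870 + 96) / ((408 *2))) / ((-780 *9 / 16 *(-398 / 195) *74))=-89/6008208 = 0.00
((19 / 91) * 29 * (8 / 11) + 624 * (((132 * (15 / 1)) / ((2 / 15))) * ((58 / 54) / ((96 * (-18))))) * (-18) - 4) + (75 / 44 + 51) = 415327345/4004 = 103728.11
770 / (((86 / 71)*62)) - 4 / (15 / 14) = 260729/39990 = 6.52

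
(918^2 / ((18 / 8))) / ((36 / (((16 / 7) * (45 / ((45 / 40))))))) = 6658560/7 = 951222.86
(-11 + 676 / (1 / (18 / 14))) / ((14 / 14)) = 6007/7 = 858.14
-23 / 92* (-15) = 15/4 = 3.75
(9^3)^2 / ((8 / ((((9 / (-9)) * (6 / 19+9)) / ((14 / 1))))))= -94065057/2128 = -44203.50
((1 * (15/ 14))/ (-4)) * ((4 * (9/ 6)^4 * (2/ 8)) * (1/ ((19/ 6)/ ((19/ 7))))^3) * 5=-164025/38416 = -4.27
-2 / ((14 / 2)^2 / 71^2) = -10082/49 = -205.76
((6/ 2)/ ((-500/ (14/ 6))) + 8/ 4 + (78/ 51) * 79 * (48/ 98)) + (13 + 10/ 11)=343951359/4581500 = 75.07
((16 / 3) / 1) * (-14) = -224/3 = -74.67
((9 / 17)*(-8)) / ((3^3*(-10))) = 4/255 = 0.02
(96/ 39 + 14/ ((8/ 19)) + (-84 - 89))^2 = 50965321/2704 = 18848.12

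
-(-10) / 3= 10/3 = 3.33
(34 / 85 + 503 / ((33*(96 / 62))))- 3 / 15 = 79549/7920 = 10.04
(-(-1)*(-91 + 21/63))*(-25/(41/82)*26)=353600/3 = 117866.67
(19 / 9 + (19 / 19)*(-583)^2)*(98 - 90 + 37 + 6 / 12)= 139185410/9 = 15465045.56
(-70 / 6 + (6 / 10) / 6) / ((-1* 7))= 347/210 = 1.65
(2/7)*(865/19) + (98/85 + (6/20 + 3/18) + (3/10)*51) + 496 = 35673637/67830 = 525.93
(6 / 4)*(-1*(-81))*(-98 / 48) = -248.06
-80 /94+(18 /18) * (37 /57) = -541/2679 = -0.20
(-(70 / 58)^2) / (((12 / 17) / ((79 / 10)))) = -329035/20184 = -16.30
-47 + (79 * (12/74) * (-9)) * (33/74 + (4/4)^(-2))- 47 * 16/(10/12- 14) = -16936418/108151 = -156.60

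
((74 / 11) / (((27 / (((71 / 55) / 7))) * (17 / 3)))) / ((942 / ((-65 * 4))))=-136604/61037361 = 0.00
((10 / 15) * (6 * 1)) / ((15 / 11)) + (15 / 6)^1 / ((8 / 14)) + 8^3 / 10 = 7021/120 = 58.51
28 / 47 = 0.60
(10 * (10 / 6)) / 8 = 2.08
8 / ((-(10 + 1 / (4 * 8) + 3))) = -256/417 = -0.61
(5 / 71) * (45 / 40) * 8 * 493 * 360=7986600/71 = 112487.32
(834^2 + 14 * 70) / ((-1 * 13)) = -696536/13 = -53579.69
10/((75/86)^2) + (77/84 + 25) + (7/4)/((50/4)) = 176423/4500 = 39.21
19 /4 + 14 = 75/4 = 18.75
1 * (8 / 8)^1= 1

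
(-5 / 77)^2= 25/5929 = 0.00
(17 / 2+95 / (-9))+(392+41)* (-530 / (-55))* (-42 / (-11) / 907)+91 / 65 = 167019367/9877230 = 16.91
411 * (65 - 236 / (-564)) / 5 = 1263688/235 = 5377.40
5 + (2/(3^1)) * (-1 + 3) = 6.33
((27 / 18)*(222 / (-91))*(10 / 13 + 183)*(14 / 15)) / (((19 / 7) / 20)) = -14850024/3211 = -4624.73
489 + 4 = 493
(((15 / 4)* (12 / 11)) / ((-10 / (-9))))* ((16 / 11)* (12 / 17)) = 3.78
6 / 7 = 0.86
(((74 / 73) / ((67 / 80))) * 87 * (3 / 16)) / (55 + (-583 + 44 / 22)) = -48285/1286333 = -0.04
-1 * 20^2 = -400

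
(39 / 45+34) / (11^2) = 523/1815 = 0.29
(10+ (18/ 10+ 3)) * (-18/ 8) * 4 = -666/5 = -133.20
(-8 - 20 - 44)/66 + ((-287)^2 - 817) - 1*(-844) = 906344/11 = 82394.91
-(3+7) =-10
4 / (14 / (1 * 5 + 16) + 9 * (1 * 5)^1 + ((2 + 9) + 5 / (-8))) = 96/1345 = 0.07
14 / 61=0.23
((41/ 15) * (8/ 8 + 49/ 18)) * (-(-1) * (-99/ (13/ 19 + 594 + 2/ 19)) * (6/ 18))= -574123/1017090 = -0.56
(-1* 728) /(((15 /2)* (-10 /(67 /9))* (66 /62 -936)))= -1512056/19563525 = -0.08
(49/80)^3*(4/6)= 117649/768000 = 0.15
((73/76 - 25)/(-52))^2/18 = 370881/31236608 = 0.01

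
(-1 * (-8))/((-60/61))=-122/15 = -8.13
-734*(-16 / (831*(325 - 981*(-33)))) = 5872/13586019 = 0.00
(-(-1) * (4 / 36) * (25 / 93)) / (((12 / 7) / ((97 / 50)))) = 679/20088 = 0.03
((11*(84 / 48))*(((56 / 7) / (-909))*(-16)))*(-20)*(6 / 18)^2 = -49280/8181 = -6.02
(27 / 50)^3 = 19683/125000 = 0.16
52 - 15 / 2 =89/2 = 44.50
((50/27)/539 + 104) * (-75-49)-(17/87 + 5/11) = -494822114/38367 = -12897.08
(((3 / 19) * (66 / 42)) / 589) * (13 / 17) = 429/1331729 = 0.00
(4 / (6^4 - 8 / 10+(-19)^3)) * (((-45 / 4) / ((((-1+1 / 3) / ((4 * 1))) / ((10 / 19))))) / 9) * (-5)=2500/176187 = 0.01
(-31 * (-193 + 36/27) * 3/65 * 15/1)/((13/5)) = 267375/169 = 1582.10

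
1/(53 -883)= -1/830 = 0.00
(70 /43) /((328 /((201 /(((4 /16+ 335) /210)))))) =164150/262687 = 0.62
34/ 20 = 17/10 = 1.70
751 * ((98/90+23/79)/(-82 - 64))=-1842203/259515 = -7.10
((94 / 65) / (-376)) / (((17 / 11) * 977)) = -11/4318340 = 0.00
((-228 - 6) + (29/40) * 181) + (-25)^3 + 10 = -628711/40 = -15717.78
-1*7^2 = -49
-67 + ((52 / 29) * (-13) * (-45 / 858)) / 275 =-1175437/17545 = -67.00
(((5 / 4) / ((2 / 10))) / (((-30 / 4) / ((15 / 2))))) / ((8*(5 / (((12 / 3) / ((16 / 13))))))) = -65/128 = -0.51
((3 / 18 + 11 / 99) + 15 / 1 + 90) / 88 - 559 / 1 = -883561/1584 = -557.80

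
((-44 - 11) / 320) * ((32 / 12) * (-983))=10813/24 = 450.54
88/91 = 0.97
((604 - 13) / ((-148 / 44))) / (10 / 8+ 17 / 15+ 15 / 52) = -1267695/19277 = -65.76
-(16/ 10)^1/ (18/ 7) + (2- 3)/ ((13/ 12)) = -904/585 = -1.55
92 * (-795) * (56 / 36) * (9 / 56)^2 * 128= -376148.57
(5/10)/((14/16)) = 4/7 = 0.57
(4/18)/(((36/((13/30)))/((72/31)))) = 0.01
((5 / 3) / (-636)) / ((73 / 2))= -5/69642 = 0.00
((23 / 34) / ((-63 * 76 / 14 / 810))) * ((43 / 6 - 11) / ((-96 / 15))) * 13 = -515775/41344 = -12.48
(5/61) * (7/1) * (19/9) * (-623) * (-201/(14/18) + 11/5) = 106154216/549 = 193359.23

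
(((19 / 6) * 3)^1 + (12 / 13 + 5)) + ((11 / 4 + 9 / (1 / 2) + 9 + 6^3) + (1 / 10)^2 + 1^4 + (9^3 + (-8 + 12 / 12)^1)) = 639719/650 = 984.18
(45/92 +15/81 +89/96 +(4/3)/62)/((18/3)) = 999761/3696192 = 0.27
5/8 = 0.62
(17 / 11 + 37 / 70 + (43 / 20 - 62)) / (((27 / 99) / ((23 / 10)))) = -81857/168 = -487.24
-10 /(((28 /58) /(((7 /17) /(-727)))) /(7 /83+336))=4044775/1025797 = 3.94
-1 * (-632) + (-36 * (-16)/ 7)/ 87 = 128488/203 = 632.95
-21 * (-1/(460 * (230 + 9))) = 21/109940 = 0.00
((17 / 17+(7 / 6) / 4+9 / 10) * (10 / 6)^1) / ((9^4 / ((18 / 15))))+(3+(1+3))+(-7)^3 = -132269497/393660 = -336.00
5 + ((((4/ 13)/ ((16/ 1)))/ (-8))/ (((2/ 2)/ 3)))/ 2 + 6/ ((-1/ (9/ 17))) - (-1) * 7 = 124749/14144 = 8.82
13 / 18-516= -9275/18 = -515.28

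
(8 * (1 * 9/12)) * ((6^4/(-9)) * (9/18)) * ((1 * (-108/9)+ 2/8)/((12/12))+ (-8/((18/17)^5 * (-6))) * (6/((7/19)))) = -30200648/15309 = -1972.74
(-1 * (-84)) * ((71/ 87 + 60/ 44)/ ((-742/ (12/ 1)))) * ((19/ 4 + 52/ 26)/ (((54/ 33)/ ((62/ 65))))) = -1163988/99905 = -11.65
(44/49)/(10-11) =-44/49 = -0.90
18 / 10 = 9/5 = 1.80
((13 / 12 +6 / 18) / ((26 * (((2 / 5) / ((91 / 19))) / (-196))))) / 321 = -29155/73188 = -0.40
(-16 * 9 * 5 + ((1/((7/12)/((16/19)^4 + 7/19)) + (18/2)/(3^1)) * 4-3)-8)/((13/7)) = -650455241/1694173 = -383.94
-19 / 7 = -2.71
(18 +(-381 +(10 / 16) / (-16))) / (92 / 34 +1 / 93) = -73467489/549760 = -133.64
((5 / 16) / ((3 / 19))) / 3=95/144 = 0.66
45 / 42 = 15/14 = 1.07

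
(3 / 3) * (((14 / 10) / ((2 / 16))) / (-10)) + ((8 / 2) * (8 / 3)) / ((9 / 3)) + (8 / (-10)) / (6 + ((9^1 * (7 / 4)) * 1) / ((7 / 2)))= 3716/1575 = 2.36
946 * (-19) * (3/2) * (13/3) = -116831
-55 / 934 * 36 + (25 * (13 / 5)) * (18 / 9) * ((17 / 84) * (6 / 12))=432875/39228 = 11.03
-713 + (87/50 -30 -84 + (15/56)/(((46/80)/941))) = -3114593/8050 = -386.91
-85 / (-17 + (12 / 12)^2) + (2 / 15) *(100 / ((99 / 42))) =17375/1584 = 10.97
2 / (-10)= -0.20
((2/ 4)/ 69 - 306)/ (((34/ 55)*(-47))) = 2322485/220524 = 10.53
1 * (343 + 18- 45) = 316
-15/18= -5/6 = -0.83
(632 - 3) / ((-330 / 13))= -8177/330 = -24.78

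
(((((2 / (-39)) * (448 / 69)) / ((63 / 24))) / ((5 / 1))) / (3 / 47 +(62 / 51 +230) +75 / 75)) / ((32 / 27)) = -38352/416188565 = 0.00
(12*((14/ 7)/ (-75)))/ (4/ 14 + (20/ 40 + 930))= -112/325775 = 0.00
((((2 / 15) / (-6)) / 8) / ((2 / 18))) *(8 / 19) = -1/95 = -0.01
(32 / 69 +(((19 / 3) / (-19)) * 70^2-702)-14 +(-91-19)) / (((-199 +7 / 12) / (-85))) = -57685080/54763 = -1053.36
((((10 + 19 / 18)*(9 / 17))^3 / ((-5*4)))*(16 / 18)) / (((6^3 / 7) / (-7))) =386149351/191017440 = 2.02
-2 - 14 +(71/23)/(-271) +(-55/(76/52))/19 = -40484034/2250113 = -17.99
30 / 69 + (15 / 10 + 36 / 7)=2279/322 = 7.08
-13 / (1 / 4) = -52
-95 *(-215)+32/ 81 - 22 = 1652675/81 = 20403.40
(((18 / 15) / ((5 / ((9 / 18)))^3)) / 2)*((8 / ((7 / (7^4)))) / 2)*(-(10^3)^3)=-823200000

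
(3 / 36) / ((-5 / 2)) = -1/30 = -0.03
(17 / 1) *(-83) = -1411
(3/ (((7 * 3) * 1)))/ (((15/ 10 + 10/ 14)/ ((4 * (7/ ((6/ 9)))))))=84/31 = 2.71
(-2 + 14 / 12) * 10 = -25/3 = -8.33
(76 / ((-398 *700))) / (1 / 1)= -19/69650 = 0.00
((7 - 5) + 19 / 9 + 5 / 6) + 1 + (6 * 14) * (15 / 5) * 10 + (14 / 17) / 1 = 773191/306 = 2526.77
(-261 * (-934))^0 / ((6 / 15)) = 5/2 = 2.50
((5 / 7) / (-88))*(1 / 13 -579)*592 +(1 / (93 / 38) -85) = 251094793/93093 = 2697.25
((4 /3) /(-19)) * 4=-16/57 = -0.28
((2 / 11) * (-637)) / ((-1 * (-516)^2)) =637/1464408 = 0.00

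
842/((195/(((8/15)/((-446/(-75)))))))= 3368/8697 = 0.39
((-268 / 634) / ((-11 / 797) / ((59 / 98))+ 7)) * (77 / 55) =-6301082/74287365 = -0.08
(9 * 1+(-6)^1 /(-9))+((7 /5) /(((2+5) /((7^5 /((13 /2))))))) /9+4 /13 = 39449/585 = 67.43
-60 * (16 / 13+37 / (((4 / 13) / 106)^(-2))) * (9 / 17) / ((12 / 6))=-157793400/8070257 = -19.55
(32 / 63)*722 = 23104/63 = 366.73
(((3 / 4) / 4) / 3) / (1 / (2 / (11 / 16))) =2/11 = 0.18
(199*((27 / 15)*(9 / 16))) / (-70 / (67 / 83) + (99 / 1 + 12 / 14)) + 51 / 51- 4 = 12.33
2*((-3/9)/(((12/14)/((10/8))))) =-35/36 = -0.97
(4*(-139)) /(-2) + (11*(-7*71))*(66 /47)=-347756/47 = -7399.06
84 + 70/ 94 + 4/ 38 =75771/893 = 84.85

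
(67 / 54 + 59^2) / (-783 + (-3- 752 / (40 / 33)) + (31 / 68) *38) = -15983485/6375861 = -2.51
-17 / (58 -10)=-17/48 = -0.35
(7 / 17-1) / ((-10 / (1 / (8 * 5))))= 1/680 = 0.00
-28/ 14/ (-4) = 1/2 = 0.50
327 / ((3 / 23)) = 2507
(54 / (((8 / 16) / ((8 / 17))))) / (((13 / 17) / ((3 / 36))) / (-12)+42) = 864/701 = 1.23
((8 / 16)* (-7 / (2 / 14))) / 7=-7/2 = -3.50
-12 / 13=-0.92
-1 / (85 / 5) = -1/17 = -0.06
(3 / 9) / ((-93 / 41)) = -41/279 = -0.15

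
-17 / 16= -1.06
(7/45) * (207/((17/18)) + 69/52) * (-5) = -454825/2652 = -171.50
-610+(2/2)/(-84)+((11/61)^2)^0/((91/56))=-665461/1092 = -609.40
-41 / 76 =-0.54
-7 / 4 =-1.75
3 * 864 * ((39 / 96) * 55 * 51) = 2953665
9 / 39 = 3/13 = 0.23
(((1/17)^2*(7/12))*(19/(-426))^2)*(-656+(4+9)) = -1624861/629358768 = 0.00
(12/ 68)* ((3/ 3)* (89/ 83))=267/1411 = 0.19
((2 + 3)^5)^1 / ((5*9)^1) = 625/9 = 69.44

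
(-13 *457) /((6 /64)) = -63370.67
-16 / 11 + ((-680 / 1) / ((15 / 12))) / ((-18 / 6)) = 5936/33 = 179.88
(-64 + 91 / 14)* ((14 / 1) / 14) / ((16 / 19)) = -2185/32 = -68.28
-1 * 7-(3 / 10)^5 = -700243/100000 = -7.00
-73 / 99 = -0.74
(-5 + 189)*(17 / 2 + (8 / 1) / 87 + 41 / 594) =13725848/8613 = 1593.62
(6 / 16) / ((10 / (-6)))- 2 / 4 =-29/40 = -0.72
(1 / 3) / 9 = 1/27 = 0.04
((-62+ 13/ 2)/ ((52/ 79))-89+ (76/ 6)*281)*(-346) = -182763601/156 = -1171561.54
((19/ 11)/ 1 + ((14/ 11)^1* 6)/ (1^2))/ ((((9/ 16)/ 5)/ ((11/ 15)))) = 1648/27 = 61.04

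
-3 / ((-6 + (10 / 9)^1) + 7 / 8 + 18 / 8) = 216/127 = 1.70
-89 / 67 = -1.33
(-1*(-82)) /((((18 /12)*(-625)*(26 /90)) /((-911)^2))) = -408321132/1625 = -251274.54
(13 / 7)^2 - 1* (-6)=463/49 = 9.45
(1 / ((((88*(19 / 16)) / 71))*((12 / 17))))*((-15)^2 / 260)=18105/21736 = 0.83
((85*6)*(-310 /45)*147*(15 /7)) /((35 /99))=-3130380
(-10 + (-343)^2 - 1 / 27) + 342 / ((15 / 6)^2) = 79443236/675 = 117693.68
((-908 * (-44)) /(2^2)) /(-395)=-9988/395 = -25.29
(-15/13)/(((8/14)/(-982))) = 51555/26 = 1982.88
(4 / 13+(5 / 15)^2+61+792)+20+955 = 213925/117 = 1828.42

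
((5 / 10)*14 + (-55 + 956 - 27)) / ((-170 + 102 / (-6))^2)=881/34969 = 0.03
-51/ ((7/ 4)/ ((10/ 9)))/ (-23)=680/483 = 1.41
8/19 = 0.42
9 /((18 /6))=3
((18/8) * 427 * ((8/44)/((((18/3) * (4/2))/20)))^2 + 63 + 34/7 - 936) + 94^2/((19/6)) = 32353304/16093 = 2010.40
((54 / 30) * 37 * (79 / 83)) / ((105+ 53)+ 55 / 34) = 99382/250245 = 0.40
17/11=1.55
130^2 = 16900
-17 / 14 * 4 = -34/7 = -4.86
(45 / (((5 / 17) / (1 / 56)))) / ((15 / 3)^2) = 0.11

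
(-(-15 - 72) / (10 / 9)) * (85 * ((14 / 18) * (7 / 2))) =72471/4 = 18117.75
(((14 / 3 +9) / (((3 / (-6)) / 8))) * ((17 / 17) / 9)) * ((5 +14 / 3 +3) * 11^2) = -3016288/81 = -37238.12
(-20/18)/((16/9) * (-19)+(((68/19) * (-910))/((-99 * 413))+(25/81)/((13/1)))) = 14427270/437246453 = 0.03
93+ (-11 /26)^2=62989/676 = 93.18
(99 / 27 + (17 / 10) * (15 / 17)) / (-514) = -31/3084 = -0.01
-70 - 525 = -595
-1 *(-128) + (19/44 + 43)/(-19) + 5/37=3892769/30932 = 125.85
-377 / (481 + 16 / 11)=-143/183 = -0.78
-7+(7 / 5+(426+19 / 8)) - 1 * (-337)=30391/40 = 759.78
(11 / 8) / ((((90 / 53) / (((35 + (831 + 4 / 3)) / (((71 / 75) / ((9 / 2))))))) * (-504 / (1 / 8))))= -3792415/4580352 = -0.83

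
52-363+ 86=-225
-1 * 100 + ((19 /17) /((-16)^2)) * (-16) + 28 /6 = -77849/816 = -95.40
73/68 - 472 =-32023/68 = -470.93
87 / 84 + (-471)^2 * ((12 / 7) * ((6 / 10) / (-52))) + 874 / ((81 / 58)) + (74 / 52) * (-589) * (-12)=6297.11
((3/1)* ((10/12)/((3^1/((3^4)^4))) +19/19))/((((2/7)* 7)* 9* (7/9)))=71744541/28 = 2562305.04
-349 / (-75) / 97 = 349/7275 = 0.05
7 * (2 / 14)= 1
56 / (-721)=-8/103 = -0.08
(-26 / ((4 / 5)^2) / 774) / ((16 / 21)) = -2275/33024 = -0.07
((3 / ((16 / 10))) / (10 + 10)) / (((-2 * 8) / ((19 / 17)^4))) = -390963/42762752 = -0.01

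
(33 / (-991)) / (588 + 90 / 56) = -308/5453473 = 0.00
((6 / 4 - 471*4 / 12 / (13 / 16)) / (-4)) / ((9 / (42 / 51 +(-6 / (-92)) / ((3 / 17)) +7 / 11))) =78448945/8051472 = 9.74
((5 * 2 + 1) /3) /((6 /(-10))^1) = -55/9 = -6.11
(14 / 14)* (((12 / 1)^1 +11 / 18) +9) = 389/18 = 21.61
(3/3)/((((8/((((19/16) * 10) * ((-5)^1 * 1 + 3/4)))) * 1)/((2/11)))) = -1615/1408 = -1.15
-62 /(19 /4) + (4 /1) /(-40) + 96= 15741/190 = 82.85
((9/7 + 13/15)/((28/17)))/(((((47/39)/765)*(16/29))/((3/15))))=110805201/368480 = 300.71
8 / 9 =0.89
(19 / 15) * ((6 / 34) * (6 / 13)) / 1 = 114/1105 = 0.10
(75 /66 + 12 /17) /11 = 689/4114 = 0.17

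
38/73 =0.52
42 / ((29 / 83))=3486/29 = 120.21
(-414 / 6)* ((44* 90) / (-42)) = 45540/7 = 6505.71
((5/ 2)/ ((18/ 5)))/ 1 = 25/36 = 0.69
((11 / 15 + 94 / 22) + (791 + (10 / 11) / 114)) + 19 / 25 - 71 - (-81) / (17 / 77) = 26469601/24225 = 1092.66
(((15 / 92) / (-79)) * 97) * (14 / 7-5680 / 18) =684335/10902 = 62.77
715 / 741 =55/57 = 0.96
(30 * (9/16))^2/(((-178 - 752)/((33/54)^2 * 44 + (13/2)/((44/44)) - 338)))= 765615/7936 = 96.47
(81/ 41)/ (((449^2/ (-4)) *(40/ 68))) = -2754/41328205 = 0.00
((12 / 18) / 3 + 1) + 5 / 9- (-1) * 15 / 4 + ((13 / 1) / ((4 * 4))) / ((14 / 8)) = 755/126 = 5.99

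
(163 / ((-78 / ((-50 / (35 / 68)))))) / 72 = 13855/4914 = 2.82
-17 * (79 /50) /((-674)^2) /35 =-1343/794983000 = 0.00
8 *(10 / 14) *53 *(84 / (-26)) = -12720/13 = -978.46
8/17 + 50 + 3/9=2591/51 = 50.80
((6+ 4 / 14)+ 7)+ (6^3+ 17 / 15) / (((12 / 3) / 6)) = 23729/70 = 338.99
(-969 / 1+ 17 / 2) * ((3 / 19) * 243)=-1400409/38 = -36852.87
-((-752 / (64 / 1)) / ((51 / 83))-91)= 22465/204 = 110.12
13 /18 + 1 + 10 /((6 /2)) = 91/18 = 5.06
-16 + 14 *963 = 13466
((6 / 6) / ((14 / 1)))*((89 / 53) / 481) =89/356902 = 0.00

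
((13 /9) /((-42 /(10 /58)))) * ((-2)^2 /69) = -130/378189 = 0.00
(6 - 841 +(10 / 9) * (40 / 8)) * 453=-1127215/3 = -375738.33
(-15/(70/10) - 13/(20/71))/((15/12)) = -6761/175 = -38.63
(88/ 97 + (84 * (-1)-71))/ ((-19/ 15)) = 224205/1843 = 121.65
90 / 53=1.70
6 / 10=3/5 = 0.60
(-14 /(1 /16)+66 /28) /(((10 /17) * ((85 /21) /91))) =-8471.19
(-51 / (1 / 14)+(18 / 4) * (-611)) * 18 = -62343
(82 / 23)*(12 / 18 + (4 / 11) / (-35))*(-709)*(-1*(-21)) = -44068604/1265 = -34836.84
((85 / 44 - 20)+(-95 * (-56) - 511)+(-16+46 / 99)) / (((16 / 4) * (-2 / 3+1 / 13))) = -24583741/12144 = -2024.35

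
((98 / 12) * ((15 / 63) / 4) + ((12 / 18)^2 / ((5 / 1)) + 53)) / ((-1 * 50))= -2143/2000 = -1.07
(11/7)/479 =11/3353 = 0.00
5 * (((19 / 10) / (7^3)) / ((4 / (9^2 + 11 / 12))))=18677/32928 = 0.57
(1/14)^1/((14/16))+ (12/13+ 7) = 5099/637 = 8.00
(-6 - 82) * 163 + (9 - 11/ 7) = -100356/7 = -14336.57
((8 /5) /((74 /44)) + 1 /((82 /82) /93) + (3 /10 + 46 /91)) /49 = 3190463/1649830 = 1.93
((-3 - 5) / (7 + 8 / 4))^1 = -8/9 = -0.89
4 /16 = 1/4 = 0.25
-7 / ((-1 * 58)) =7/58 = 0.12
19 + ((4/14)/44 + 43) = 62.01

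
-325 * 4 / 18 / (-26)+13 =142/9 = 15.78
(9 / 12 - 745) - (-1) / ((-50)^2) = -465156/625 = -744.25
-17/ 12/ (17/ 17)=-17/12 = -1.42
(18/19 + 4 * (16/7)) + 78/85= 124444/11305 = 11.01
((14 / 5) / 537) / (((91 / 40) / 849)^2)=153770880/211757 = 726.17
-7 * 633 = -4431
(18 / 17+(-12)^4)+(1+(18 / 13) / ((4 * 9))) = 9166239/442 = 20738.10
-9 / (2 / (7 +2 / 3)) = -69/2 = -34.50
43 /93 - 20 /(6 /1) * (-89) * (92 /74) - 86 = 324935/1147 = 283.29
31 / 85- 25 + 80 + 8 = 5386/85 = 63.36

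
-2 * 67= -134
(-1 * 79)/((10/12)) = -474/5 = -94.80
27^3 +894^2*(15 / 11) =12205053/11 = 1109550.27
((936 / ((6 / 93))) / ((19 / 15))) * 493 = 107286660/19 = 5646666.32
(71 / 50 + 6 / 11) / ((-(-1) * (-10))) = -1081/5500 = -0.20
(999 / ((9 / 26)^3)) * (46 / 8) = 138492.37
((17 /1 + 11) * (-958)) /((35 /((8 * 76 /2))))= -1164928/5 = -232985.60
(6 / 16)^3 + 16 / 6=4177/1536 = 2.72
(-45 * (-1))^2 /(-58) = -2025/58 = -34.91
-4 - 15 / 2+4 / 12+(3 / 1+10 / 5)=-37/6 = -6.17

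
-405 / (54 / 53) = -795/2 = -397.50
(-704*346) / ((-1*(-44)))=-5536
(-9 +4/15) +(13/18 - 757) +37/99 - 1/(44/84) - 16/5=-762049/990 = -769.75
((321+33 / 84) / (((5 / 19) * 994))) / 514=170981/71528240 = 0.00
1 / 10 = 0.10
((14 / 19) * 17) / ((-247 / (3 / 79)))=-714/370747 = 0.00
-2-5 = -7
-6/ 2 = -3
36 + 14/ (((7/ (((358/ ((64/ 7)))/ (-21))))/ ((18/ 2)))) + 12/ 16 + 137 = 2243/16 = 140.19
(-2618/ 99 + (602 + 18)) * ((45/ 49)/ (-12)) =-45.43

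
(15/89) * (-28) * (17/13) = -7140/1157 = -6.17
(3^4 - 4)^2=5929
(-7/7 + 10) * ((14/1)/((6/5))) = 105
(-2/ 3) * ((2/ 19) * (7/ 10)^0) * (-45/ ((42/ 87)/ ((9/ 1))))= 7830/133 = 58.87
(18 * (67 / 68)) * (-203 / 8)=-122409/272 = -450.03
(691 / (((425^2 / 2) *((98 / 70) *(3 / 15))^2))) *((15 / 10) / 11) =2073/155771 = 0.01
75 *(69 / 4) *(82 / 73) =212175/146 = 1453.25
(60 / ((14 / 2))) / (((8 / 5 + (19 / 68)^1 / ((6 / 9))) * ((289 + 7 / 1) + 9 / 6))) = 960/67277 = 0.01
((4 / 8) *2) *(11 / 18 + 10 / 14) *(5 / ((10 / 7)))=167/36 = 4.64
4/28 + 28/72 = 0.53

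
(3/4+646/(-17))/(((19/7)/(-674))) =351491/38 = 9249.76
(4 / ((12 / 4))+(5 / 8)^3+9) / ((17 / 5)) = 3.11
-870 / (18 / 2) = -290/3 = -96.67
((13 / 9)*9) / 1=13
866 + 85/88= 76293/88 = 866.97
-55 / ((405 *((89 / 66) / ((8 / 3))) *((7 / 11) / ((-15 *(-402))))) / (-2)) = 28536640/5607 = 5089.47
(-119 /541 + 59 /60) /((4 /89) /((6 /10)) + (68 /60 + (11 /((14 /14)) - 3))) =0.08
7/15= 0.47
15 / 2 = 7.50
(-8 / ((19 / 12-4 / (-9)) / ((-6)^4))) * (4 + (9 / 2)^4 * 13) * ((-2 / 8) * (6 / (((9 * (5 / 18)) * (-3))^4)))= 589987584/45625 = 12931.23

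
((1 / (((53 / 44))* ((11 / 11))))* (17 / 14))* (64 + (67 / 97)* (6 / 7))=16402892/251909 = 65.11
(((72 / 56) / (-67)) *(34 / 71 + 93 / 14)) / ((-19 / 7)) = 63711/1265362 = 0.05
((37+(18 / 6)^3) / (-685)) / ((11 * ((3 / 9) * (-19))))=192/143165 = 0.00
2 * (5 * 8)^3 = 128000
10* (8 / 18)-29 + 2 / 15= -1099/45 = -24.42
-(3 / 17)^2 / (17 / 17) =-0.03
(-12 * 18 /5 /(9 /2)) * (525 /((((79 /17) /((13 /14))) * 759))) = -26520/19987 = -1.33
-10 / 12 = -5/6 = -0.83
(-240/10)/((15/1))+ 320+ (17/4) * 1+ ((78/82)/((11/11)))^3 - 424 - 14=-157814367/1378420 = -114.49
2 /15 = 0.13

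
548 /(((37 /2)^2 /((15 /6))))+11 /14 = 91779/19166 = 4.79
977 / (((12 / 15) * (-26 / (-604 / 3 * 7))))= 66198.01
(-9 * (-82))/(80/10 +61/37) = 9102/119 = 76.49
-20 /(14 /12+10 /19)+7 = -4.81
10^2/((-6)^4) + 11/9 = 1.30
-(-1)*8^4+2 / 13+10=53380/13 = 4106.15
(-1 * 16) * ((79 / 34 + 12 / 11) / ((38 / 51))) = -15324/209 = -73.32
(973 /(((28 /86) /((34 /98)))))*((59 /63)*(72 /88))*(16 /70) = 23979724/132055 = 181.59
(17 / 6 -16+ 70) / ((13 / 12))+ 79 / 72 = 50131/936 = 53.56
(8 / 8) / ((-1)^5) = -1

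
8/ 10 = 4/5 = 0.80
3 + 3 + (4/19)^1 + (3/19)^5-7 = -1954572/2476099 = -0.79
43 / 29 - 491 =-14196/29 = -489.52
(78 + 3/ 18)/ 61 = 469/366 = 1.28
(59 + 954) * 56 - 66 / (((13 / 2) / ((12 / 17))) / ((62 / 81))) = 112821080/1989 = 56722.51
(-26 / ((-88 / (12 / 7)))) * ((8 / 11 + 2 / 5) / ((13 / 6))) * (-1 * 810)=-180792/847 = -213.45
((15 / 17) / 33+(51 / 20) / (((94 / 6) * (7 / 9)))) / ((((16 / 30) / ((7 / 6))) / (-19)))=-5517581/562496 = -9.81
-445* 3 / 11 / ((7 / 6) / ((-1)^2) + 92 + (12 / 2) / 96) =-12816/9845 = -1.30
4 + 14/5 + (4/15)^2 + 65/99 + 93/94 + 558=566.52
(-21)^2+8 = 449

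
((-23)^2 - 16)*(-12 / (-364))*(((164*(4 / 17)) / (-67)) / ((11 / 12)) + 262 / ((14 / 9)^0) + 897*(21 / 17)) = 290170755/12529 = 23159.93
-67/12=-5.58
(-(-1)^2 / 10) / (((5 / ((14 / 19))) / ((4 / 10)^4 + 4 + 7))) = -48237/296875 = -0.16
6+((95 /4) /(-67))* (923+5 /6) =-516937/1608 = -321.48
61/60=1.02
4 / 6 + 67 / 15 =77/15 = 5.13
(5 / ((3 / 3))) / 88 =0.06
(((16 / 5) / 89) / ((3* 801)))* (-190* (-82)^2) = -4088192/213867 = -19.12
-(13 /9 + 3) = -40/9 = -4.44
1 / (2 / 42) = 21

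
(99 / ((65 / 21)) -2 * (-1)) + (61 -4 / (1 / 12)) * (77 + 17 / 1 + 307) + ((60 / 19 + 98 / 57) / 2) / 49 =952572857/181545 = 5247.03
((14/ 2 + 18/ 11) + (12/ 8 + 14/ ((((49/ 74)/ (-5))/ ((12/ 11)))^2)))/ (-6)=-79695779/498036 = -160.02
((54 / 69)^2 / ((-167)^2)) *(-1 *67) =-21708/14753281 = 0.00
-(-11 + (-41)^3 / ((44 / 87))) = 5996611/44 = 136286.61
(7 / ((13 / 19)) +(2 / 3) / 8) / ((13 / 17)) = 27353/2028 = 13.49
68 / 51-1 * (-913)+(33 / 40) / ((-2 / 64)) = 13319/15 = 887.93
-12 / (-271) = 12/271 = 0.04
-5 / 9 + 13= 112/9 = 12.44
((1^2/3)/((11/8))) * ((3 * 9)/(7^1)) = 72/77 = 0.94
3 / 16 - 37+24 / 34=-9821/272 = -36.11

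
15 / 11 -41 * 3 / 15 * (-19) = 8644/55 = 157.16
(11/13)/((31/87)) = 957/403 = 2.37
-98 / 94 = -49/47 = -1.04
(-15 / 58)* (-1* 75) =1125/58 = 19.40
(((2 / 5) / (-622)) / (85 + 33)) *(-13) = 13/183490 = 0.00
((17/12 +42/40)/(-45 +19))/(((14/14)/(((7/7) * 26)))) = -37/15 = -2.47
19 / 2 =9.50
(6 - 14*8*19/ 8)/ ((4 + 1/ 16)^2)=-1024/65 = -15.75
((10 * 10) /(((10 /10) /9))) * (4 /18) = 200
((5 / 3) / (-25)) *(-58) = 58/15 = 3.87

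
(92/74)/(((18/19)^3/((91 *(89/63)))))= 182524849/971028 = 187.97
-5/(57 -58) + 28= 33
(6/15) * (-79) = -158/5 = -31.60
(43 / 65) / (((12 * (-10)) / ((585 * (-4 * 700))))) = 9030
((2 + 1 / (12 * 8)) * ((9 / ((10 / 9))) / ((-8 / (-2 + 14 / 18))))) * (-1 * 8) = -6369/320 = -19.90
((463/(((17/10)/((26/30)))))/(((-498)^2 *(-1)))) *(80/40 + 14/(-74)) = -403273/233991774 = 0.00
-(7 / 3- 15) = 38/3 = 12.67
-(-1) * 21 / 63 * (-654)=-218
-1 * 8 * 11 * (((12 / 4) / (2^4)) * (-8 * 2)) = 264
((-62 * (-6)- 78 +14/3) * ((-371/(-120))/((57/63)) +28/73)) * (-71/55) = -558922224/381425 = -1465.35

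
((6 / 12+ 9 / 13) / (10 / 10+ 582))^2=961/229764964 = 0.00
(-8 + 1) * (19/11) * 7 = -931/11 = -84.64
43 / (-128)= -43/128 = -0.34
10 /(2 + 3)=2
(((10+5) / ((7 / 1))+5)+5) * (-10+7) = -255/7 = -36.43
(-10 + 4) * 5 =-30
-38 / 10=-19/5 = -3.80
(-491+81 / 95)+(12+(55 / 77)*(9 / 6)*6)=-313693/665 = -471.72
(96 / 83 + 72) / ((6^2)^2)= 253/4482 = 0.06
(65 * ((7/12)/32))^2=207025/147456 = 1.40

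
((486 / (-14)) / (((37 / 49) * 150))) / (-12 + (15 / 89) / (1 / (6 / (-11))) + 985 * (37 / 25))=-79299/374056310 = 0.00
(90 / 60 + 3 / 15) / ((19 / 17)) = 289/190 = 1.52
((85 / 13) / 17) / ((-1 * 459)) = -5/5967 = 0.00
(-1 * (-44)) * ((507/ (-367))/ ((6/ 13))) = -48334/367 = -131.70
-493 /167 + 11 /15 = -5558/2505 = -2.22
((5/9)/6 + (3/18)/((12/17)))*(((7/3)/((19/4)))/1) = 497/3078 = 0.16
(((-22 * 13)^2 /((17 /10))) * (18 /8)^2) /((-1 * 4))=-8281845/136 = -60895.92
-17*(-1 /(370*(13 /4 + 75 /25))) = 34/4625 = 0.01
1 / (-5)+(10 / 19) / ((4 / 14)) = 156/95 = 1.64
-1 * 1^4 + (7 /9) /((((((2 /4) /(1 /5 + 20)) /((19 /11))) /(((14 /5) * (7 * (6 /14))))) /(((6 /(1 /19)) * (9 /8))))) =16079026/275 = 58469.19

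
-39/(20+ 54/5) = -195/154 = -1.27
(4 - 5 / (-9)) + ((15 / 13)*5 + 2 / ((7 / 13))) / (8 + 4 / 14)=38681/6786 = 5.70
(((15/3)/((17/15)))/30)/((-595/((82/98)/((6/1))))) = -41/1189524 = 0.00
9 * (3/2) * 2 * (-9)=-243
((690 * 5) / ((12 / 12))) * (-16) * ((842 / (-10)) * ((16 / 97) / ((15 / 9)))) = 44619264/97 = 459992.41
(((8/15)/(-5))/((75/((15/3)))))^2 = 64/1265625 = 0.00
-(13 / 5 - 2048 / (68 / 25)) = 63779/85 = 750.34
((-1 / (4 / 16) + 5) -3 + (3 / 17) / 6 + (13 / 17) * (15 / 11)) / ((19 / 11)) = -347/646 = -0.54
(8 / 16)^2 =1/4 = 0.25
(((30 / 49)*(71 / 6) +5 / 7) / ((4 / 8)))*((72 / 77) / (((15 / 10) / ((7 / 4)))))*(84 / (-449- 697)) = -18720/14707 = -1.27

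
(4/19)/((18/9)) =2/19 = 0.11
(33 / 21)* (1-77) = -836/7 = -119.43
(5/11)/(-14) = -5/154 = -0.03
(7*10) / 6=35/3 = 11.67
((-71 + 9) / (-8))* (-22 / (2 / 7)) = -2387/4 = -596.75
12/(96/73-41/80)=70080/4687 = 14.95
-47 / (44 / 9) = -9.61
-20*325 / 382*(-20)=65000/191 = 340.31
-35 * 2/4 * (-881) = 30835/2 = 15417.50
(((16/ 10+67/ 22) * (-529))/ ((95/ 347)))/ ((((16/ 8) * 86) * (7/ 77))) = -93800693/163400 = -574.06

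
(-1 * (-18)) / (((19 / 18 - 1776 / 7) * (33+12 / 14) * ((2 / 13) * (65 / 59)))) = -156114/12574825 = -0.01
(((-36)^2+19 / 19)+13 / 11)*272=3884160/11 = 353105.45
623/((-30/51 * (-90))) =10591/900 = 11.77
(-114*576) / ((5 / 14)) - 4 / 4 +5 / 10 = -183859.70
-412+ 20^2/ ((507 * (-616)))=-16084118/39039 = -412.00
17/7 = 2.43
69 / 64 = 1.08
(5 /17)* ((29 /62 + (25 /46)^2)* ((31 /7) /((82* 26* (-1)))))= -35755/76692304 = 0.00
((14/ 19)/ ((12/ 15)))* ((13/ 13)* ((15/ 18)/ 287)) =25/9348 = 0.00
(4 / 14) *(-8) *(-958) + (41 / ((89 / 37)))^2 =137522111/55447 = 2480.24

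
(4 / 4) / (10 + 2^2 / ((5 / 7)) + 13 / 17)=85/1391 = 0.06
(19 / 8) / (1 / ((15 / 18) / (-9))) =-95/432 = -0.22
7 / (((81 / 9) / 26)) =182/9 = 20.22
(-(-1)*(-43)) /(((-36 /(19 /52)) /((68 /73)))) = 13889/34164 = 0.41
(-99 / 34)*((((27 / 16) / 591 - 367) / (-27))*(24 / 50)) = -508981/26792 = -19.00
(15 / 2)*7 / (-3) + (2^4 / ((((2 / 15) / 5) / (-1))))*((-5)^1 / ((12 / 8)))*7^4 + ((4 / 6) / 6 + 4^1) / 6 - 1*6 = 129653384/27 = 4801977.19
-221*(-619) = 136799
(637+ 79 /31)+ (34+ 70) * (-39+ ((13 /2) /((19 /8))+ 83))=3239606/589 = 5500.18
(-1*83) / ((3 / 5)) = -415/3 = -138.33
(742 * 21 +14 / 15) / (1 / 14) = 3272416/15 = 218161.07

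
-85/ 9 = -9.44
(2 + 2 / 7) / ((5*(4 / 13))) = 1.49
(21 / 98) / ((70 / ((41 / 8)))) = 123/7840 = 0.02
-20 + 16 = -4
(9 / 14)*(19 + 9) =18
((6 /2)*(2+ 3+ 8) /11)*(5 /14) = 195/154 = 1.27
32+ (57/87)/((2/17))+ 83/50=28441/725 = 39.23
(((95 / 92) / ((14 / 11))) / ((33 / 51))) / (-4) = -0.31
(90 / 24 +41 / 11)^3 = 35611289/85184 = 418.05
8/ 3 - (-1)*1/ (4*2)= 67/24 = 2.79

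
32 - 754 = -722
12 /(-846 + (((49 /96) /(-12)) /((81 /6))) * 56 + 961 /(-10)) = -116640/9158927 = -0.01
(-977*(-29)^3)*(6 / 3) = 47656106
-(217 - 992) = 775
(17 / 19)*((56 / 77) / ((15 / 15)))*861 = 117096/209 = 560.27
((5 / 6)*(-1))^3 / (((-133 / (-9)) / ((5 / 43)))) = -625/137256 = 0.00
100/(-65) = -20/13 = -1.54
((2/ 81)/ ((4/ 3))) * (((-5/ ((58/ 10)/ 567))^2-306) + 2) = 200674961/45414 = 4418.79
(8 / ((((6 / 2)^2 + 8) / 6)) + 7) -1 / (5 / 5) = 8.82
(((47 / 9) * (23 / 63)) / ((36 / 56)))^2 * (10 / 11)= 46742440/5845851 = 8.00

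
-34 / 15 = -2.27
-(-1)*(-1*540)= -540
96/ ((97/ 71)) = 6816/97 = 70.27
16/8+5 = 7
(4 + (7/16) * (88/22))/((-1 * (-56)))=23/224 = 0.10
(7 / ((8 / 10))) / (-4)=-35/16 = -2.19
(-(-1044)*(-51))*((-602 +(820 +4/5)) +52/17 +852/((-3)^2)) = -84265416/5 = -16853083.20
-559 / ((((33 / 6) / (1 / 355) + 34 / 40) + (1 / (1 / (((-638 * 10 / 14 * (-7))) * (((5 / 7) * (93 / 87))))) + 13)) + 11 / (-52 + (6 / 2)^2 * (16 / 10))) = -1839110/14481829 = -0.13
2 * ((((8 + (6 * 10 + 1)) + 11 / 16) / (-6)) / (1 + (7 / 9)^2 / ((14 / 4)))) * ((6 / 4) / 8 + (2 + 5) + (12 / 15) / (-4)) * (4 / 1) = -3365739/6080 = -553.58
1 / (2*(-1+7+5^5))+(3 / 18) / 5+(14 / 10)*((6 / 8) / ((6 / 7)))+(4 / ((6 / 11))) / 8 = 2.18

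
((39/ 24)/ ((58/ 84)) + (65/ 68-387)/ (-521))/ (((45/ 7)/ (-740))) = -823423160/2311677 = -356.20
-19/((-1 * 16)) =19/16 = 1.19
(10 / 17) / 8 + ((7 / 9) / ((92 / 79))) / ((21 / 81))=1036/391 = 2.65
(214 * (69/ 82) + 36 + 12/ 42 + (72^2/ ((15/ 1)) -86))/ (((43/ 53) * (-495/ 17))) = -6215999/308525 = -20.15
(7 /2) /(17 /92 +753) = 46/9899 = 0.00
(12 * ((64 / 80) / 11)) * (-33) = -28.80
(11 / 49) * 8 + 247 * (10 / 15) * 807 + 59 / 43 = 279997477/2107 = 132889.17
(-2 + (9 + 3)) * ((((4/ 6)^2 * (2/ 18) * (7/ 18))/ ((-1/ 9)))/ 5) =-28/81 = -0.35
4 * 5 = 20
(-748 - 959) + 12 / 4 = -1704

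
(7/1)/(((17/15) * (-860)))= -21/2924 = -0.01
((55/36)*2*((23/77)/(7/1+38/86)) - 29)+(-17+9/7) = -359587/8064 = -44.59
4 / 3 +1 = 7/3 = 2.33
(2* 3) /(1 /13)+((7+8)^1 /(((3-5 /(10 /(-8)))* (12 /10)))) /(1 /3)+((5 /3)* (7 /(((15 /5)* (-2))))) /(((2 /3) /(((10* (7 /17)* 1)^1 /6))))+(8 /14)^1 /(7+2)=81.42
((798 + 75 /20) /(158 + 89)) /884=3207/873392 = 0.00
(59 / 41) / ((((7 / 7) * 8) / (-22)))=-649/164 = -3.96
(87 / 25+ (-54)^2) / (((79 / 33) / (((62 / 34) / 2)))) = 74665701/67150 = 1111.92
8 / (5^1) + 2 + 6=48/5 = 9.60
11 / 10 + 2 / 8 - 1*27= -513/20 = -25.65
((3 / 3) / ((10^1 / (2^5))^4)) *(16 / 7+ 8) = 1078.54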